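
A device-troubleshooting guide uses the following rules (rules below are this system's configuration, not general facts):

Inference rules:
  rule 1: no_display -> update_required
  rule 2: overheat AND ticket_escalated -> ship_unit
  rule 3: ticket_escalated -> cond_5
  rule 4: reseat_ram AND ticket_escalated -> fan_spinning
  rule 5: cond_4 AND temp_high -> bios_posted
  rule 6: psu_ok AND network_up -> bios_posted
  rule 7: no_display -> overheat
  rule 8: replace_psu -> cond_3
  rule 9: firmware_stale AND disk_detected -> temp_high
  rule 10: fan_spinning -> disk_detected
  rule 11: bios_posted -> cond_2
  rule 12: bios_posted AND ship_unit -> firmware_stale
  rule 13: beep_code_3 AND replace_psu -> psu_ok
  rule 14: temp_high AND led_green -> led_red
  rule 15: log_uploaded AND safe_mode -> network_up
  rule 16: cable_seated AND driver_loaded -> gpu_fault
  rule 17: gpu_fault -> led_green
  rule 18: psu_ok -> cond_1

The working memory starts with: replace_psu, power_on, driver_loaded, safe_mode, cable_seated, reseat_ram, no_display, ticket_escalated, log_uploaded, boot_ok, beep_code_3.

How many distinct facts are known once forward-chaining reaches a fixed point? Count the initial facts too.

28

Round 1 — rule 1, rule 3, rule 4, rule 7, rule 8, rule 13, rule 15, rule 16, derive update_required, cond_5, fan_spinning, overheat, cond_3, psu_ok, network_up, gpu_fault.
Round 2 — rule 2, rule 6, rule 10, rule 17, rule 18, derive ship_unit, bios_posted, disk_detected, led_green, cond_1.
Round 3 — rule 11, rule 12, derive cond_2, firmware_stale.
Round 4 — rule 9, derive temp_high.
Round 5 — rule 14, derive led_red.
Closure: {beep_code_3, bios_posted, boot_ok, cable_seated, cond_1, cond_2, cond_3, cond_5, disk_detected, driver_loaded, fan_spinning, firmware_stale, gpu_fault, led_green, led_red, log_uploaded, network_up, no_display, overheat, power_on, psu_ok, replace_psu, reseat_ram, safe_mode, ship_unit, temp_high, ticket_escalated, update_required} — 28 facts.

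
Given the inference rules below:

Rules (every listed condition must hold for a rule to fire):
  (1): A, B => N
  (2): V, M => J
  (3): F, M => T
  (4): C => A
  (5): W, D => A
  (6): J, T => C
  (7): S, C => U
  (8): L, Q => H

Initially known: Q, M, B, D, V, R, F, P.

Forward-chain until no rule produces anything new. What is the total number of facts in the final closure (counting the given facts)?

13

Round 1 fires (2), (3), giving J, T.
Round 2 fires (6), giving C.
Round 3 fires (4), giving A.
Round 4 fires (1), giving N.
Closure: {A, B, C, D, F, J, M, N, P, Q, R, T, V} — 13 facts.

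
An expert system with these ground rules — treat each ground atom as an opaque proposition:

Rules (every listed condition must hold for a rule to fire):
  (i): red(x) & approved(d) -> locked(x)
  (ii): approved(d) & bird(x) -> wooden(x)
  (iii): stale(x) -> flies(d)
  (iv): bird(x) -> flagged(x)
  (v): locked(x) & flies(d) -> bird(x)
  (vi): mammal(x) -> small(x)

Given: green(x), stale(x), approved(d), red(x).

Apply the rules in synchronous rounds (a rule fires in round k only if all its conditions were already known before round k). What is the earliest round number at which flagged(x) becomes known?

3

Round 1 — (i), (iii), derive locked(x), flies(d).
Round 2 — (v), derive bird(x).
Round 3 — (ii), (iv), derive wooden(x), flagged(x).
flagged(x) first appears in round 3.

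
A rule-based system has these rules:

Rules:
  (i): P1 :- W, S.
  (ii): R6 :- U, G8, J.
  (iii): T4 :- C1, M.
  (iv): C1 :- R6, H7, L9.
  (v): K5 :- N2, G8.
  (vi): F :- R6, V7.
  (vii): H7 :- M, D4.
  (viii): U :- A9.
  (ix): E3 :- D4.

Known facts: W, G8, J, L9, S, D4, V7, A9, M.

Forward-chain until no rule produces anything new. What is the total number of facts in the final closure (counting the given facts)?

17

[1] (i) [P1 :- W, S.]; (vii) [H7 :- M, D4.]; (viii) [U :- A9.]; (ix) [E3 :- D4.]. ⇒ new: P1, H7, U, E3.
[2] (ii) [R6 :- U, G8, J.]. ⇒ new: R6.
[3] (iv) [C1 :- R6, H7, L9.]; (vi) [F :- R6, V7.]. ⇒ new: C1, F.
[4] (iii) [T4 :- C1, M.]. ⇒ new: T4.
Closure: {A9, C1, D4, E3, F, G8, H7, J, L9, M, P1, R6, S, T4, U, V7, W} — 17 facts.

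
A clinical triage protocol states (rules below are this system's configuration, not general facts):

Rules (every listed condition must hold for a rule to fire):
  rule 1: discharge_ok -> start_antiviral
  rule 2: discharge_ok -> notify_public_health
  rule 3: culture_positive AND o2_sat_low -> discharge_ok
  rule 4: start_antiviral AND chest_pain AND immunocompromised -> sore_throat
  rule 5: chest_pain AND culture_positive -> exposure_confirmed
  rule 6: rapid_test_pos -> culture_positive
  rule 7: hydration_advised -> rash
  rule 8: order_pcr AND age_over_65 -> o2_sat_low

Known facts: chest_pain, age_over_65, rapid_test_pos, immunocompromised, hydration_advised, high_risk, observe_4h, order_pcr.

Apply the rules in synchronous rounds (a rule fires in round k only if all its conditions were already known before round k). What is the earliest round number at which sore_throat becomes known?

4

Round 1 — rule 6, rule 7, rule 8, derive culture_positive, rash, o2_sat_low.
Round 2 — rule 3, rule 5, derive discharge_ok, exposure_confirmed.
Round 3 — rule 1, rule 2, derive start_antiviral, notify_public_health.
Round 4 — rule 4, derive sore_throat.
sore_throat first appears in round 4.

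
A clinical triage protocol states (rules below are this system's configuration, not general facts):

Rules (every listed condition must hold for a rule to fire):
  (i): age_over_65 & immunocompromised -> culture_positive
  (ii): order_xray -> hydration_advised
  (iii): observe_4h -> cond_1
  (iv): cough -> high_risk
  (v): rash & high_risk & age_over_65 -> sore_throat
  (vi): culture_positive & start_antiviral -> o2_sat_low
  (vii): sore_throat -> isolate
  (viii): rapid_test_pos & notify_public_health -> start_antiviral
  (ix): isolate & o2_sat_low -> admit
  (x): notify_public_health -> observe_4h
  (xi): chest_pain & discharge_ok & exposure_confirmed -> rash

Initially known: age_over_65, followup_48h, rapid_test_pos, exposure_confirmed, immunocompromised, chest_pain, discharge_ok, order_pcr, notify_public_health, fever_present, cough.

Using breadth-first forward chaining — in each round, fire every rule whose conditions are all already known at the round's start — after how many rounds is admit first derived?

Round 1: (i) [age_over_65 & immunocompromised -> culture_positive]; (iv) [cough -> high_risk]; (viii) [rapid_test_pos & notify_public_health -> start_antiviral]; (x) [notify_public_health -> observe_4h]; (xi) [chest_pain & discharge_ok & exposure_confirmed -> rash]. New: culture_positive, high_risk, start_antiviral, observe_4h, rash.
Round 2: (iii) [observe_4h -> cond_1]; (v) [rash & high_risk & age_over_65 -> sore_throat]; (vi) [culture_positive & start_antiviral -> o2_sat_low]. New: cond_1, sore_throat, o2_sat_low.
Round 3: (vii) [sore_throat -> isolate]. New: isolate.
Round 4: (ix) [isolate & o2_sat_low -> admit]. New: admit.
admit first appears in round 4.

4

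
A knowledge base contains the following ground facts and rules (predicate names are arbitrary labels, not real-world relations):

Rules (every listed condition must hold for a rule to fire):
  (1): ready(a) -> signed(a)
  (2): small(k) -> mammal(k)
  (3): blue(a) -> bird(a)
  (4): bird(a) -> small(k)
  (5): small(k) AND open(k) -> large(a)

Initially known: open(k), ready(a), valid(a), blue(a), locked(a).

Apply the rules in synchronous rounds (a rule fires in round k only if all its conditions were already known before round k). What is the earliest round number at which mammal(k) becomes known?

Round 1: (1) [ready(a) -> signed(a)]; (3) [blue(a) -> bird(a)]. Adds signed(a), bird(a).
Round 2: (4) [bird(a) -> small(k)]. Adds small(k).
Round 3: (2) [small(k) -> mammal(k)]; (5) [small(k) AND open(k) -> large(a)]. Adds mammal(k), large(a).
mammal(k) first appears in round 3.

3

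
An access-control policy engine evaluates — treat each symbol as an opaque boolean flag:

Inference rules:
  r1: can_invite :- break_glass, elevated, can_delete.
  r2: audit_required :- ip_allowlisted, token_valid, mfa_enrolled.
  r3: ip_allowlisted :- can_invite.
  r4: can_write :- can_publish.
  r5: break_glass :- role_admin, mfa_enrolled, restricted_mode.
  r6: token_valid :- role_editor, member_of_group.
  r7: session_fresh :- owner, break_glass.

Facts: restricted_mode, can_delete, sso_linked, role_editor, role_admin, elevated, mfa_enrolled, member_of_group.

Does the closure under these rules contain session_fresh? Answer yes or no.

[1] r5 [break_glass :- role_admin, mfa_enrolled, restricted_mode.]; r6 [token_valid :- role_editor, member_of_group.]. ⇒ new: break_glass, token_valid.
[2] r1 [can_invite :- break_glass, elevated, can_delete.]. ⇒ new: can_invite.
[3] r3 [ip_allowlisted :- can_invite.]. ⇒ new: ip_allowlisted.
[4] r2 [audit_required :- ip_allowlisted, token_valid, mfa_enrolled.]. ⇒ new: audit_required.
Fixed point reached. session_fresh is concluded only by r7; r7 needs owner (never derived).

no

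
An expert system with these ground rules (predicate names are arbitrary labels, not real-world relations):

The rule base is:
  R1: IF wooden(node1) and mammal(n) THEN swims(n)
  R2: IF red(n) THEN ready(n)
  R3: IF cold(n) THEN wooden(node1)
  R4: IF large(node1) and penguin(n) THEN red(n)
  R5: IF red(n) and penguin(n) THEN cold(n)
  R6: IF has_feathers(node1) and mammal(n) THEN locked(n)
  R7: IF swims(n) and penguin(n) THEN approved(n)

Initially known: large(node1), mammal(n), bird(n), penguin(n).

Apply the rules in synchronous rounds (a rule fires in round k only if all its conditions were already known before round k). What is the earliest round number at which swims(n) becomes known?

Round 1 — R4, derive red(n).
Round 2 — R2, R5, derive ready(n), cold(n).
Round 3 — R3, derive wooden(node1).
Round 4 — R1, derive swims(n).
swims(n) first appears in round 4.

4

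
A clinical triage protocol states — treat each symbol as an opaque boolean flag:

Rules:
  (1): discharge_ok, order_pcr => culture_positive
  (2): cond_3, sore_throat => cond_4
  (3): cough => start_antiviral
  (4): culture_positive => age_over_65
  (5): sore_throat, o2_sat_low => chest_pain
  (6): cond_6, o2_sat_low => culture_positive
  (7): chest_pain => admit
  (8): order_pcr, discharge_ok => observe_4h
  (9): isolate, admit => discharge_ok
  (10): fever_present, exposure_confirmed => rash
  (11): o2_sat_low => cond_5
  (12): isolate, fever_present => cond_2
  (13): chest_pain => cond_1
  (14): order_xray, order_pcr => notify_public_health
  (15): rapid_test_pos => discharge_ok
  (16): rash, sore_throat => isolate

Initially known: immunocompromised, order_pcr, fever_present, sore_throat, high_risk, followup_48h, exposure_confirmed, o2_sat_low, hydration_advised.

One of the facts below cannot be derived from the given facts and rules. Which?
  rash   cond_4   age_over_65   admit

Round 1: (5) [sore_throat, o2_sat_low => chest_pain]; (10) [fever_present, exposure_confirmed => rash]; (11) [o2_sat_low => cond_5]. New: chest_pain, rash, cond_5.
Round 2: (7) [chest_pain => admit]; (13) [chest_pain => cond_1]; (16) [rash, sore_throat => isolate]. New: admit, cond_1, isolate.
Round 3: (9) [isolate, admit => discharge_ok]; (12) [isolate, fever_present => cond_2]. New: discharge_ok, cond_2.
Round 4: (1) [discharge_ok, order_pcr => culture_positive]; (8) [order_pcr, discharge_ok => observe_4h]. New: culture_positive, observe_4h.
Round 5: (4) [culture_positive => age_over_65]. New: age_over_65.
Derived: admit (round 2), rash (round 1), age_over_65 (round 5). cond_4 never appears in any round.

cond_4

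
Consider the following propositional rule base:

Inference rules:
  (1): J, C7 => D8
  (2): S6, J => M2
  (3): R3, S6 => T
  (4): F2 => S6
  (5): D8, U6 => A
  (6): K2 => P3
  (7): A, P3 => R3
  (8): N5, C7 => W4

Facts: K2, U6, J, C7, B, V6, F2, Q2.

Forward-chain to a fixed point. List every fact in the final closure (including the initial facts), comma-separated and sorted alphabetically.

A, B, C7, D8, F2, J, K2, M2, P3, Q2, R3, S6, T, U6, V6

[1] (1) [J, C7 => D8]; (4) [F2 => S6]; (6) [K2 => P3]. ⇒ new: D8, S6, P3.
[2] (2) [S6, J => M2]; (5) [D8, U6 => A]. ⇒ new: M2, A.
[3] (7) [A, P3 => R3]. ⇒ new: R3.
[4] (3) [R3, S6 => T]. ⇒ new: T.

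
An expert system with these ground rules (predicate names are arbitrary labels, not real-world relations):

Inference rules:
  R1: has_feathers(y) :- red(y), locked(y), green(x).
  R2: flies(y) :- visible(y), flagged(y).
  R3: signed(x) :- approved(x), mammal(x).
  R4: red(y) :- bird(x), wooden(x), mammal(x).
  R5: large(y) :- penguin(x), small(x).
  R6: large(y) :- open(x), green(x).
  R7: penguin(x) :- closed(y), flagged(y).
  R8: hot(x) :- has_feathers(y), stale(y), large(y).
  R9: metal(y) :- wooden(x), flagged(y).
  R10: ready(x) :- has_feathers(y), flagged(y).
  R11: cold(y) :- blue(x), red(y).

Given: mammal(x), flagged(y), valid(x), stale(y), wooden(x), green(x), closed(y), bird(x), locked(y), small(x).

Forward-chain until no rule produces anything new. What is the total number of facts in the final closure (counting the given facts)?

17

Round 1 fires R4, R7, R9, giving red(y), penguin(x), metal(y).
Round 2 fires R1, R5, giving has_feathers(y), large(y).
Round 3 fires R8, R10, giving hot(x), ready(x).
Closure: {bird(x), closed(y), flagged(y), green(x), has_feathers(y), hot(x), large(y), locked(y), mammal(x), metal(y), penguin(x), ready(x), red(y), small(x), stale(y), valid(x), wooden(x)} — 17 facts.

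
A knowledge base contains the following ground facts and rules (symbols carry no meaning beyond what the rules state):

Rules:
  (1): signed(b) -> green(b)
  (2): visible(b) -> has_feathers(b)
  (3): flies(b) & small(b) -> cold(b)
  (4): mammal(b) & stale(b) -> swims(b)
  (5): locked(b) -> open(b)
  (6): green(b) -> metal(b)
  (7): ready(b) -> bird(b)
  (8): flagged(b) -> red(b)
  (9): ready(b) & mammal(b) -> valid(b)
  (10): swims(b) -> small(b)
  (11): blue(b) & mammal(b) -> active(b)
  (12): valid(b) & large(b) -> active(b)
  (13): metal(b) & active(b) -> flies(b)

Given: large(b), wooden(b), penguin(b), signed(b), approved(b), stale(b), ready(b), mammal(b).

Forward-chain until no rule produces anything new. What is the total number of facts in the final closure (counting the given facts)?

17

Round 1: (1) [signed(b) -> green(b)]; (4) [mammal(b) & stale(b) -> swims(b)]; (7) [ready(b) -> bird(b)]; (9) [ready(b) & mammal(b) -> valid(b)]. New: green(b), swims(b), bird(b), valid(b).
Round 2: (6) [green(b) -> metal(b)]; (10) [swims(b) -> small(b)]; (12) [valid(b) & large(b) -> active(b)]. New: metal(b), small(b), active(b).
Round 3: (13) [metal(b) & active(b) -> flies(b)]. New: flies(b).
Round 4: (3) [flies(b) & small(b) -> cold(b)]. New: cold(b).
Closure: {active(b), approved(b), bird(b), cold(b), flies(b), green(b), large(b), mammal(b), metal(b), penguin(b), ready(b), signed(b), small(b), stale(b), swims(b), valid(b), wooden(b)} — 17 facts.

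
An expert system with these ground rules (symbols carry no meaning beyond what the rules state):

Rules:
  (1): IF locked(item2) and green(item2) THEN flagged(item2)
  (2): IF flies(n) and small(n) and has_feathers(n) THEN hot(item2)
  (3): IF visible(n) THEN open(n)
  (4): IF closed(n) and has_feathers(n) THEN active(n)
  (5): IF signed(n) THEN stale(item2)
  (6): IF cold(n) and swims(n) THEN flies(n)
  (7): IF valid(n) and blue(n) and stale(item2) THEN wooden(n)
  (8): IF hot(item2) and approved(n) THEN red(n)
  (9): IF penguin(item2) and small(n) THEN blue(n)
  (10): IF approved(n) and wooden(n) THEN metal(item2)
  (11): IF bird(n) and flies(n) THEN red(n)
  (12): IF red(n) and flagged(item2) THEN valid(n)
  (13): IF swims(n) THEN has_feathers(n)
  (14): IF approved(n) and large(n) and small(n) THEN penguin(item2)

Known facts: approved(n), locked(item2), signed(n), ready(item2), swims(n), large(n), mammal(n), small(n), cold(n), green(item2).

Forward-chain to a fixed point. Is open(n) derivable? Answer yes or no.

Round 1 fires (1), (5), (6), (13), (14), giving flagged(item2), stale(item2), flies(n), has_feathers(n), penguin(item2).
Round 2 fires (2), (9), giving hot(item2), blue(n).
Round 3 fires (8), giving red(n).
Round 4 fires (12), giving valid(n).
Round 5 fires (7), giving wooden(n).
Round 6 fires (10), giving metal(item2).
Fixed point reached. open(n) is concluded only by (3); (3) needs visible(n) (never derived).

no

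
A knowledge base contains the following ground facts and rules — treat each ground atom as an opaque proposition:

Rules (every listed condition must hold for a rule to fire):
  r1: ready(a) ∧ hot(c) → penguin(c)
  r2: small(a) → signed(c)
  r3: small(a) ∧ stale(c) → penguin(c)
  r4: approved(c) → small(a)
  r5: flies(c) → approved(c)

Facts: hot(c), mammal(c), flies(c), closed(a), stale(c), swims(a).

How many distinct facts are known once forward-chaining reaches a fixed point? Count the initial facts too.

Round 1: r5 [flies(c) → approved(c)]. Adds approved(c).
Round 2: r4 [approved(c) → small(a)]. Adds small(a).
Round 3: r2 [small(a) → signed(c)]; r3 [small(a) ∧ stale(c) → penguin(c)]. Adds signed(c), penguin(c).
Closure: {approved(c), closed(a), flies(c), hot(c), mammal(c), penguin(c), signed(c), small(a), stale(c), swims(a)} — 10 facts.

10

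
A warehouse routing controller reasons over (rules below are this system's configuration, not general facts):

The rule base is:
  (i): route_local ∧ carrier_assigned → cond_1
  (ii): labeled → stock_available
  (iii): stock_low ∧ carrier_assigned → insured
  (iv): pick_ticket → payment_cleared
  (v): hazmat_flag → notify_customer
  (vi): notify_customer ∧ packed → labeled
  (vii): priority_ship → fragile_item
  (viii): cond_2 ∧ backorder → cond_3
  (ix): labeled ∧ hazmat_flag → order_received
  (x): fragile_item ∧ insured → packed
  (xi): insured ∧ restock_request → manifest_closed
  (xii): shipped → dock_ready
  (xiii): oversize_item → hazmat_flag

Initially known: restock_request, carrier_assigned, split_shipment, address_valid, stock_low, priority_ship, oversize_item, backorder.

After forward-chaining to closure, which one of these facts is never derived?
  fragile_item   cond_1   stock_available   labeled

cond_1

Round 1: (iii) [stock_low ∧ carrier_assigned → insured]; (vii) [priority_ship → fragile_item]; (xiii) [oversize_item → hazmat_flag]. New: insured, fragile_item, hazmat_flag.
Round 2: (v) [hazmat_flag → notify_customer]; (x) [fragile_item ∧ insured → packed]; (xi) [insured ∧ restock_request → manifest_closed]. New: notify_customer, packed, manifest_closed.
Round 3: (vi) [notify_customer ∧ packed → labeled]. New: labeled.
Round 4: (ii) [labeled → stock_available]; (ix) [labeled ∧ hazmat_flag → order_received]. New: stock_available, order_received.
Derived: labeled (round 3), stock_available (round 4), fragile_item (round 1). cond_1 never appears in any round.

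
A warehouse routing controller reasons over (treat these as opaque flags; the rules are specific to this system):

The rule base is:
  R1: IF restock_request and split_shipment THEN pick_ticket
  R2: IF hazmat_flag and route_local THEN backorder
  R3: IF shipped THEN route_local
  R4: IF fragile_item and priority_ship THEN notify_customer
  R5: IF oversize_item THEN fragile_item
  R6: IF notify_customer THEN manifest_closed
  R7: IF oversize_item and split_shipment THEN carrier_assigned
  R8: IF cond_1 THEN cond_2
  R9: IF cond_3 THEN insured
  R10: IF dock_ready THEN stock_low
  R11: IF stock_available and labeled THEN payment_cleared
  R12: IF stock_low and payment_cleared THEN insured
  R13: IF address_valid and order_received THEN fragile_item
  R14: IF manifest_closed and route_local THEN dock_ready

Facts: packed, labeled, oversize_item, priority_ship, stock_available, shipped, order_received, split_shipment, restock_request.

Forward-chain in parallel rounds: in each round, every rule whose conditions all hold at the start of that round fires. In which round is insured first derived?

6

Round 1: R1 [IF restock_request and split_shipment THEN pick_ticket]; R3 [IF shipped THEN route_local]; R5 [IF oversize_item THEN fragile_item]; R7 [IF oversize_item and split_shipment THEN carrier_assigned]; R11 [IF stock_available and labeled THEN payment_cleared]. Adds pick_ticket, route_local, fragile_item, carrier_assigned, payment_cleared.
Round 2: R4 [IF fragile_item and priority_ship THEN notify_customer]. Adds notify_customer.
Round 3: R6 [IF notify_customer THEN manifest_closed]. Adds manifest_closed.
Round 4: R14 [IF manifest_closed and route_local THEN dock_ready]. Adds dock_ready.
Round 5: R10 [IF dock_ready THEN stock_low]. Adds stock_low.
Round 6: R12 [IF stock_low and payment_cleared THEN insured]. Adds insured.
insured first appears in round 6.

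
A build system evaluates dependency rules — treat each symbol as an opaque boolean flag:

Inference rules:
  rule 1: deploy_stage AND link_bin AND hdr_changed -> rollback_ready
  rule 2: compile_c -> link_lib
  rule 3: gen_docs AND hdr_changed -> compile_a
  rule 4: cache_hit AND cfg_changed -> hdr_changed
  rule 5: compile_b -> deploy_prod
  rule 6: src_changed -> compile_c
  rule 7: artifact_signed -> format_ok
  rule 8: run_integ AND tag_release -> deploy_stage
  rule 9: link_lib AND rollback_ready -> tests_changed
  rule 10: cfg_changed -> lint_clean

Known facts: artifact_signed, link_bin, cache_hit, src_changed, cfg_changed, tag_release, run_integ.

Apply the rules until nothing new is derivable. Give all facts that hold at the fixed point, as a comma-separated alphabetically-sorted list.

Round 1 — rule 4, rule 6, rule 7, rule 8, rule 10, derive hdr_changed, compile_c, format_ok, deploy_stage, lint_clean.
Round 2 — rule 1, rule 2, derive rollback_ready, link_lib.
Round 3 — rule 9, derive tests_changed.

artifact_signed, cache_hit, cfg_changed, compile_c, deploy_stage, format_ok, hdr_changed, link_bin, link_lib, lint_clean, rollback_ready, run_integ, src_changed, tag_release, tests_changed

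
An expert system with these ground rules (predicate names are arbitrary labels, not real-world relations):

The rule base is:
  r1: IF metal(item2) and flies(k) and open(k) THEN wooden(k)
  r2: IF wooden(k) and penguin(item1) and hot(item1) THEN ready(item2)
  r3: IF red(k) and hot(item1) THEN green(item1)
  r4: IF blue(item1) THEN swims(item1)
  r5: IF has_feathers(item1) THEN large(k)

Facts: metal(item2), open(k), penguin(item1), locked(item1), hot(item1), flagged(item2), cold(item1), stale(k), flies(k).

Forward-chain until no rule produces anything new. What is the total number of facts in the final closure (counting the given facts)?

Round 1: r1 [IF metal(item2) and flies(k) and open(k) THEN wooden(k)]. New: wooden(k).
Round 2: r2 [IF wooden(k) and penguin(item1) and hot(item1) THEN ready(item2)]. New: ready(item2).
Closure: {cold(item1), flagged(item2), flies(k), hot(item1), locked(item1), metal(item2), open(k), penguin(item1), ready(item2), stale(k), wooden(k)} — 11 facts.

11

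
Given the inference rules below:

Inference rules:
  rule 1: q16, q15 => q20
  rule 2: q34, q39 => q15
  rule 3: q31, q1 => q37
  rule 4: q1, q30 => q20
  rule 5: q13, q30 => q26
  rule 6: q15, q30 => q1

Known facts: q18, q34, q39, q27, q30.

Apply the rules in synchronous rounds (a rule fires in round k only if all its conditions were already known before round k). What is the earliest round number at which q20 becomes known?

Round 1 — rule 2, derive q15.
Round 2 — rule 6, derive q1.
Round 3 — rule 4, derive q20.
q20 first appears in round 3.

3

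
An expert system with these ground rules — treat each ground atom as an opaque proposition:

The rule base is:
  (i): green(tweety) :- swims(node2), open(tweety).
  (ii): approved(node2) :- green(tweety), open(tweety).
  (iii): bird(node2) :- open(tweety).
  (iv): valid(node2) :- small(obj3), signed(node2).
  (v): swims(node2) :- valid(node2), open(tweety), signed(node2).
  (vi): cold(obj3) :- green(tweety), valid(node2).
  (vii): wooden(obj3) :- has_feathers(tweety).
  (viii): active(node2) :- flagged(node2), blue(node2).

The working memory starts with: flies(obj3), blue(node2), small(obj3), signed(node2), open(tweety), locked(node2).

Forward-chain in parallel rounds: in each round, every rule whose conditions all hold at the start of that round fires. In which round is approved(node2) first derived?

4

Round 1 — (iii), (iv), derive bird(node2), valid(node2).
Round 2 — (v), derive swims(node2).
Round 3 — (i), derive green(tweety).
Round 4 — (ii), (vi), derive approved(node2), cold(obj3).
approved(node2) first appears in round 4.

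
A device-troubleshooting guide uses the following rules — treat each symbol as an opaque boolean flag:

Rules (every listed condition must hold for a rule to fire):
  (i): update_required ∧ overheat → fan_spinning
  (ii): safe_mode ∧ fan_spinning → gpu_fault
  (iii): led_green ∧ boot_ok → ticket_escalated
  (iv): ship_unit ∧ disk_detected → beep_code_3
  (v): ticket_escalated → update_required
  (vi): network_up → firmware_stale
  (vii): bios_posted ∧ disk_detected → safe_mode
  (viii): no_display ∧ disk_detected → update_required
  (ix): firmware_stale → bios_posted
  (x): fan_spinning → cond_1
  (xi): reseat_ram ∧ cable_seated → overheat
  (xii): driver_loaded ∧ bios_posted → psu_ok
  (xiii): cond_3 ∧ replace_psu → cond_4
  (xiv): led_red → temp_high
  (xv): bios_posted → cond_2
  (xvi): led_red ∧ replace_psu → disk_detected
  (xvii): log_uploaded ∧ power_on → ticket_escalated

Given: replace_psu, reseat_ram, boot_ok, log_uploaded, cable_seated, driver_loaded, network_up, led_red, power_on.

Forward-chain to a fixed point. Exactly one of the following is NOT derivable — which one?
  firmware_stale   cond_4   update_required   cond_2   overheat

cond_4

Round 1: (vi) [network_up → firmware_stale]; (xi) [reseat_ram ∧ cable_seated → overheat]; (xiv) [led_red → temp_high]; (xvi) [led_red ∧ replace_psu → disk_detected]; (xvii) [log_uploaded ∧ power_on → ticket_escalated]. Adds firmware_stale, overheat, temp_high, disk_detected, ticket_escalated.
Round 2: (v) [ticket_escalated → update_required]; (ix) [firmware_stale → bios_posted]. Adds update_required, bios_posted.
Round 3: (i) [update_required ∧ overheat → fan_spinning]; (vii) [bios_posted ∧ disk_detected → safe_mode]; (xii) [driver_loaded ∧ bios_posted → psu_ok]; (xv) [bios_posted → cond_2]. Adds fan_spinning, safe_mode, psu_ok, cond_2.
Round 4: (ii) [safe_mode ∧ fan_spinning → gpu_fault]; (x) [fan_spinning → cond_1]. Adds gpu_fault, cond_1.
Derived: cond_2 (round 3), firmware_stale (round 1), overheat (round 1), update_required (round 2). cond_4 never appears in any round.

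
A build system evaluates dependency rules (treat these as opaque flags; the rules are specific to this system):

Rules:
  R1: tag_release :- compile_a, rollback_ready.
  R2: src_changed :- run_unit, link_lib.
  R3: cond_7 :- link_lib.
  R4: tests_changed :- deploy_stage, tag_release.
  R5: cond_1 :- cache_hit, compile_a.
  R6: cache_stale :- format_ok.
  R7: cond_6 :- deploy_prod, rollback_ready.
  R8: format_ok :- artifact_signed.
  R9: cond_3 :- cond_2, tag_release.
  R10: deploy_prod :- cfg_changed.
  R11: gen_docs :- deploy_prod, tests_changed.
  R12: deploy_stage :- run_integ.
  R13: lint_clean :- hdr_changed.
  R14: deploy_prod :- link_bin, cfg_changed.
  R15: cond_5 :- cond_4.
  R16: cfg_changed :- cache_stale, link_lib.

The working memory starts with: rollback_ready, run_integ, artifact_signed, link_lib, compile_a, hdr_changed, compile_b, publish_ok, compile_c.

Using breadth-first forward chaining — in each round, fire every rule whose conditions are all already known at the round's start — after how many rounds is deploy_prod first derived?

4

Round 1 fires R1, R3, R8, R12, R13, giving tag_release, cond_7, format_ok, deploy_stage, lint_clean.
Round 2 fires R4, R6, giving tests_changed, cache_stale.
Round 3 fires R16, giving cfg_changed.
Round 4 fires R10, giving deploy_prod.
deploy_prod first appears in round 4.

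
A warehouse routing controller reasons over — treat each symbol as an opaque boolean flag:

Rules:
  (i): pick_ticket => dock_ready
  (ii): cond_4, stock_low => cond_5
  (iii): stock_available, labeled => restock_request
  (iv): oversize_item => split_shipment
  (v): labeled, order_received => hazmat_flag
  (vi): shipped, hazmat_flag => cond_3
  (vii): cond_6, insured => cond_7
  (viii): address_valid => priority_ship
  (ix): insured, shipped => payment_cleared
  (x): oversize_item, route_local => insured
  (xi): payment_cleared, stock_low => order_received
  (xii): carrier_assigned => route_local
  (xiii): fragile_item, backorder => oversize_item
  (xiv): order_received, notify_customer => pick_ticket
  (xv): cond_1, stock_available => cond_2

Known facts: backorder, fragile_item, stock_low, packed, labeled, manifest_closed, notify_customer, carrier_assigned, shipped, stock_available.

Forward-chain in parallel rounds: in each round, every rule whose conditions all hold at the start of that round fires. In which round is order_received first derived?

4

Round 1: (iii) [stock_available, labeled => restock_request]; (xii) [carrier_assigned => route_local]; (xiii) [fragile_item, backorder => oversize_item]. New: restock_request, route_local, oversize_item.
Round 2: (iv) [oversize_item => split_shipment]; (x) [oversize_item, route_local => insured]. New: split_shipment, insured.
Round 3: (ix) [insured, shipped => payment_cleared]. New: payment_cleared.
Round 4: (xi) [payment_cleared, stock_low => order_received]. New: order_received.
order_received first appears in round 4.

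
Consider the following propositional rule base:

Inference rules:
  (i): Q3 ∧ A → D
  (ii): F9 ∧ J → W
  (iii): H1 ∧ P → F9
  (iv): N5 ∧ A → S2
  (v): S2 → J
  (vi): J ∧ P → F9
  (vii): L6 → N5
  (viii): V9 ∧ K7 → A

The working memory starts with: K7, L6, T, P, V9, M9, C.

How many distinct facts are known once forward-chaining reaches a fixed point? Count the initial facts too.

13

Round 1: (vii) [L6 → N5]; (viii) [V9 ∧ K7 → A]. New: N5, A.
Round 2: (iv) [N5 ∧ A → S2]. New: S2.
Round 3: (v) [S2 → J]. New: J.
Round 4: (vi) [J ∧ P → F9]. New: F9.
Round 5: (ii) [F9 ∧ J → W]. New: W.
Closure: {A, C, F9, J, K7, L6, M9, N5, P, S2, T, V9, W} — 13 facts.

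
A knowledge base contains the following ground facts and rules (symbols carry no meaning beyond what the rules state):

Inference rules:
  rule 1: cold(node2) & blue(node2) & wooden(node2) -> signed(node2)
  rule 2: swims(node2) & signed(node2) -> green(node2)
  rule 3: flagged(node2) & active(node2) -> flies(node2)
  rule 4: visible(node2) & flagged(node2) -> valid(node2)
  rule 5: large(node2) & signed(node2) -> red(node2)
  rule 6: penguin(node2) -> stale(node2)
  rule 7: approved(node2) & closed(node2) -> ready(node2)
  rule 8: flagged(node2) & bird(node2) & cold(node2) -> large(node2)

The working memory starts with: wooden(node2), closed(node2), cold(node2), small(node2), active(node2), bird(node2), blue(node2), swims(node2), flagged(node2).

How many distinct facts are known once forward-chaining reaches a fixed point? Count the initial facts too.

14

Round 1: rule 1 [cold(node2) & blue(node2) & wooden(node2) -> signed(node2)]; rule 3 [flagged(node2) & active(node2) -> flies(node2)]; rule 8 [flagged(node2) & bird(node2) & cold(node2) -> large(node2)]. New: signed(node2), flies(node2), large(node2).
Round 2: rule 2 [swims(node2) & signed(node2) -> green(node2)]; rule 5 [large(node2) & signed(node2) -> red(node2)]. New: green(node2), red(node2).
Closure: {active(node2), bird(node2), blue(node2), closed(node2), cold(node2), flagged(node2), flies(node2), green(node2), large(node2), red(node2), signed(node2), small(node2), swims(node2), wooden(node2)} — 14 facts.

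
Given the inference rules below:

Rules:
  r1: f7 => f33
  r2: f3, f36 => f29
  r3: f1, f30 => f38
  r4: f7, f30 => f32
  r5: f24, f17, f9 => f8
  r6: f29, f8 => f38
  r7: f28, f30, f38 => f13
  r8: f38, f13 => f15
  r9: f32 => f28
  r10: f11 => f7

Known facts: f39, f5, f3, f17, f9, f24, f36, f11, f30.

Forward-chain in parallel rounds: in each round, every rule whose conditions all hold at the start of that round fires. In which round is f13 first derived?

4

Round 1 — r2, r5, r10, derive f29, f8, f7.
Round 2 — r1, r4, r6, derive f33, f32, f38.
Round 3 — r9, derive f28.
Round 4 — r7, derive f13.
f13 first appears in round 4.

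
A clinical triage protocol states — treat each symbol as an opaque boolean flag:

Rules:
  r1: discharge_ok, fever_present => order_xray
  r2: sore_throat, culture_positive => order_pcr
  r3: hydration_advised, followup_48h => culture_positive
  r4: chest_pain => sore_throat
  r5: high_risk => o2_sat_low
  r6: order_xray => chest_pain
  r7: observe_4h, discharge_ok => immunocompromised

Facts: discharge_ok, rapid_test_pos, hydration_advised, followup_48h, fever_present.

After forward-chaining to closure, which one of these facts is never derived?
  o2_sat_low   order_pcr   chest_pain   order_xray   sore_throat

o2_sat_low

Round 1 fires r1, r3, giving order_xray, culture_positive.
Round 2 fires r6, giving chest_pain.
Round 3 fires r4, giving sore_throat.
Round 4 fires r2, giving order_pcr.
Derived: sore_throat (round 3), order_xray (round 1), order_pcr (round 4), chest_pain (round 2). o2_sat_low never appears in any round.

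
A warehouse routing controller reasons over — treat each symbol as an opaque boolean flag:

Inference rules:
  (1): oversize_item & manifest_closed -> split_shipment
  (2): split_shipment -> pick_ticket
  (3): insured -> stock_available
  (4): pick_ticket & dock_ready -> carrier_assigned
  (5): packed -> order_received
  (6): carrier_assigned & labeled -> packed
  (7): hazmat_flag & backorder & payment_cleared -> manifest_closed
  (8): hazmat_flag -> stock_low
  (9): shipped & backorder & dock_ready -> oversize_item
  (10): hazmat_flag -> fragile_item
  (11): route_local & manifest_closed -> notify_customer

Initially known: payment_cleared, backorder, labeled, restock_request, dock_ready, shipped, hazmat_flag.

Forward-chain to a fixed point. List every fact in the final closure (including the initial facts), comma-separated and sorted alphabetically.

backorder, carrier_assigned, dock_ready, fragile_item, hazmat_flag, labeled, manifest_closed, order_received, oversize_item, packed, payment_cleared, pick_ticket, restock_request, shipped, split_shipment, stock_low

Round 1 fires (7), (8), (9), (10), giving manifest_closed, stock_low, oversize_item, fragile_item.
Round 2 fires (1), giving split_shipment.
Round 3 fires (2), giving pick_ticket.
Round 4 fires (4), giving carrier_assigned.
Round 5 fires (6), giving packed.
Round 6 fires (5), giving order_received.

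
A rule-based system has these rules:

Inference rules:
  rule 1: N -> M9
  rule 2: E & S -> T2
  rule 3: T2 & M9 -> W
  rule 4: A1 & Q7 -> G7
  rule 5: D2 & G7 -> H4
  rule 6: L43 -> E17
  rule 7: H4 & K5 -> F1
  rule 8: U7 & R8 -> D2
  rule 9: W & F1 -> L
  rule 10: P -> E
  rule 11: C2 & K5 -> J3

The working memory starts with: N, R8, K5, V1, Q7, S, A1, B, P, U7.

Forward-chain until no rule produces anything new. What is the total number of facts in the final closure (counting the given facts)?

[1] rule 1 [N -> M9]; rule 4 [A1 & Q7 -> G7]; rule 8 [U7 & R8 -> D2]; rule 10 [P -> E]. ⇒ new: M9, G7, D2, E.
[2] rule 2 [E & S -> T2]; rule 5 [D2 & G7 -> H4]. ⇒ new: T2, H4.
[3] rule 3 [T2 & M9 -> W]; rule 7 [H4 & K5 -> F1]. ⇒ new: W, F1.
[4] rule 9 [W & F1 -> L]. ⇒ new: L.
Closure: {A1, B, D2, E, F1, G7, H4, K5, L, M9, N, P, Q7, R8, S, T2, U7, V1, W} — 19 facts.

19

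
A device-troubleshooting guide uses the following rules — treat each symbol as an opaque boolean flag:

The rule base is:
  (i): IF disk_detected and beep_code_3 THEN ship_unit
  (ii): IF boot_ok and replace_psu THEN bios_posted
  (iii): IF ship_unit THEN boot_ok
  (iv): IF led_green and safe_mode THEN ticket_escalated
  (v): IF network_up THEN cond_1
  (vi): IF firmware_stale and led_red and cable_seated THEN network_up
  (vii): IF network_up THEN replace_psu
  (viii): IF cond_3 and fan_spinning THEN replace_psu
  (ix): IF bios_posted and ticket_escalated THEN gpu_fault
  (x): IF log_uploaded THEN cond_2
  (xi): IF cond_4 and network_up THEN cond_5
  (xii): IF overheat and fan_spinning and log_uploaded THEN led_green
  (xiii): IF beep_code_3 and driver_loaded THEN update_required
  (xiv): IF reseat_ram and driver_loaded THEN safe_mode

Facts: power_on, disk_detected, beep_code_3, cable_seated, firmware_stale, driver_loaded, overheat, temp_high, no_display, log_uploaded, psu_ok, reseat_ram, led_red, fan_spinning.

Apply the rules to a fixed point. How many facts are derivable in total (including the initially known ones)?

[1] (i) [IF disk_detected and beep_code_3 THEN ship_unit]; (vi) [IF firmware_stale and led_red and cable_seated THEN network_up]; (x) [IF log_uploaded THEN cond_2]; (xii) [IF overheat and fan_spinning and log_uploaded THEN led_green]; (xiii) [IF beep_code_3 and driver_loaded THEN update_required]; (xiv) [IF reseat_ram and driver_loaded THEN safe_mode]. ⇒ new: ship_unit, network_up, cond_2, led_green, update_required, safe_mode.
[2] (iii) [IF ship_unit THEN boot_ok]; (iv) [IF led_green and safe_mode THEN ticket_escalated]; (v) [IF network_up THEN cond_1]; (vii) [IF network_up THEN replace_psu]. ⇒ new: boot_ok, ticket_escalated, cond_1, replace_psu.
[3] (ii) [IF boot_ok and replace_psu THEN bios_posted]. ⇒ new: bios_posted.
[4] (ix) [IF bios_posted and ticket_escalated THEN gpu_fault]. ⇒ new: gpu_fault.
Closure: {beep_code_3, bios_posted, boot_ok, cable_seated, cond_1, cond_2, disk_detected, driver_loaded, fan_spinning, firmware_stale, gpu_fault, led_green, led_red, log_uploaded, network_up, no_display, overheat, power_on, psu_ok, replace_psu, reseat_ram, safe_mode, ship_unit, temp_high, ticket_escalated, update_required} — 26 facts.

26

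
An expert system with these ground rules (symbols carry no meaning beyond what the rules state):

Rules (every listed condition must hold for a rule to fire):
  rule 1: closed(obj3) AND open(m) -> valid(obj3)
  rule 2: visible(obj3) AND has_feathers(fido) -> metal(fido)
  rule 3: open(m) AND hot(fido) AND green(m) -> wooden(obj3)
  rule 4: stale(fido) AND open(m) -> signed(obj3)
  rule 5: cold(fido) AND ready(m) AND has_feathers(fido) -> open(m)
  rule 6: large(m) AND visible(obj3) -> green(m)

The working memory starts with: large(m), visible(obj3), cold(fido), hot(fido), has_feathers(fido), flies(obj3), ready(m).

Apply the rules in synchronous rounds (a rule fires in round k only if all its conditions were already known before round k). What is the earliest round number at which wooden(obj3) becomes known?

2

[1] rule 2 [visible(obj3) AND has_feathers(fido) -> metal(fido)]; rule 5 [cold(fido) AND ready(m) AND has_feathers(fido) -> open(m)]; rule 6 [large(m) AND visible(obj3) -> green(m)]. ⇒ new: metal(fido), open(m), green(m).
[2] rule 3 [open(m) AND hot(fido) AND green(m) -> wooden(obj3)]. ⇒ new: wooden(obj3).
wooden(obj3) first appears in round 2.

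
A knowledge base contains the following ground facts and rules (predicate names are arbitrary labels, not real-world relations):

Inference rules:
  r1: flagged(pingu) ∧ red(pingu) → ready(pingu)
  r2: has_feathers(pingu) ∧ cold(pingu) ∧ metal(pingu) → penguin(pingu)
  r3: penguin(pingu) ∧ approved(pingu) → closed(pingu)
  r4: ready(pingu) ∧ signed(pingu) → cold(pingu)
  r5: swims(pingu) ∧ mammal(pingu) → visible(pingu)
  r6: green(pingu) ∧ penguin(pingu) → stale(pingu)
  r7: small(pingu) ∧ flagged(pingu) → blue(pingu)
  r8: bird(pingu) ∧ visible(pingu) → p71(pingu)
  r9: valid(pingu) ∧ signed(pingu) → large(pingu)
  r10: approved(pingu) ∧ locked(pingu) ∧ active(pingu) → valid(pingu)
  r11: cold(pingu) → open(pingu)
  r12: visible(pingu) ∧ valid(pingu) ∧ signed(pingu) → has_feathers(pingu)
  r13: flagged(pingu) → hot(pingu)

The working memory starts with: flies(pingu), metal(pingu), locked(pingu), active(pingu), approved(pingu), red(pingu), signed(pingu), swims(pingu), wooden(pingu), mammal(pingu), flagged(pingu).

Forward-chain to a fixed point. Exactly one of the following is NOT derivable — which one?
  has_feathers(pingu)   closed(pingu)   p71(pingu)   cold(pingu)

p71(pingu)

Round 1 — r1, r5, r10, r13, derive ready(pingu), visible(pingu), valid(pingu), hot(pingu).
Round 2 — r4, r9, r12, derive cold(pingu), large(pingu), has_feathers(pingu).
Round 3 — r2, r11, derive penguin(pingu), open(pingu).
Round 4 — r3, derive closed(pingu).
Derived: closed(pingu) (round 4), has_feathers(pingu) (round 2), cold(pingu) (round 2). p71(pingu) never appears in any round.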